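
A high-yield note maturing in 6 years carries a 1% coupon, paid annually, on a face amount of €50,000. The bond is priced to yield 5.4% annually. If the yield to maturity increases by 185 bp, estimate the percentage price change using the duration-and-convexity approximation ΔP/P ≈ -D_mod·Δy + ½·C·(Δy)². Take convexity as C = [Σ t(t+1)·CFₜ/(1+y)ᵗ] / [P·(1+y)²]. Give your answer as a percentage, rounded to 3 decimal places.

With y = 0.054:
  t   CF        PV=CF/(1+0.054)^t    t·PV        t(t+1)·PV
  1       500.00       474.3833       474.3833         948.7666
  2       500.00       450.0790       900.1581       2,700.4742
  3       500.00       427.0200     1,281.0599       5,124.2395
  4       500.00       405.1423     1,620.5691       8,102.8455
  5       500.00       384.3855     1,921.9273      11,531.5638
  6    50,500.00    36,833.9007   221,003.4042   1,547,023.8291
  Σ                 38,974.9107   227,201.5018   1,575,431.7186
P = 38,974.9107; D_Mac = 5.82943 yrs; D_mod = 5.53077 yrs; C = 36.38591.
Duration effect: -5.53077 × (+0.0185) = -0.102319
Convexity effect: 0.5 × 36.38591 × (0.0185)² = +0.0062265
ΔP/P ≈ -0.102319 + 0.0062265 = -0.096093 = -9.6093%.

-9.609%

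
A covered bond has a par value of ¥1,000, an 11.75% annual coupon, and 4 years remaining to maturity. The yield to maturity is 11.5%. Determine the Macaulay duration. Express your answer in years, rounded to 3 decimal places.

Periodic yield y = 0.115. Discount each cash flow and weight by its year:
  t   CF        PV=CF/(1+0.115)^t    t·PV
  1       117.50       105.3812       105.3812
  2       117.50        94.5123       189.0245
  3       117.50        84.7644       254.2931
  4     1,117.50       723.0163     2,892.0650
  Σ                  1,007.6740     3,440.7638
Price P = Σ PV = 1,007.6740.
Macaulay duration = Σ(t·PV) / P = 3,440.7638 / 1,007.6740 = 3.41456 years.

3.415 years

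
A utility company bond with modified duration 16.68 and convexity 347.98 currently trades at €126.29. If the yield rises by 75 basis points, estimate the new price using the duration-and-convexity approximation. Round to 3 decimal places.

Duration effect: -D_mod·Δy = -16.68 × (+0.0075) = -0.125100
Convexity effect: ½·C·(Δy)² = 0.5 × 347.98 × (0.0075)² = +0.0097869375
ΔP/P ≈ -0.125100 + 0.0097869375 = -0.1153130625
New price ≈ 126.29 × (1 - 0.1153130625) = 111.727113336875.

€111.727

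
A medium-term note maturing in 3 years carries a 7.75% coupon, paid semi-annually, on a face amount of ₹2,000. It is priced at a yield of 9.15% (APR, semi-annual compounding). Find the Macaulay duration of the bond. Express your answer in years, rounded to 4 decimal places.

2.7280 years

Periodic yield y = 0.04575. Discount each cash flow and weight by its period:
  t   CF        PV=CF/(1+0.04575)^t    t·PV
  1        77.50        74.1095        74.1095
  2        77.50        70.8673       141.7346
  3        77.50        67.7670       203.3009
  4        77.50        64.8023       259.2091
  5        77.50        61.9673       309.8363
  6     2,077.50     1,588.4509     9,530.7054
  Σ                  1,927.9642    10,518.8958
Price P = Σ PV = 1,927.9642.
Macaulay duration = Σ(t·PV) / P = 10,518.8958 / 1,927.9642 = 5.45596 half-year periods.
In years: 5.45596 / 2 = 2.72798 years.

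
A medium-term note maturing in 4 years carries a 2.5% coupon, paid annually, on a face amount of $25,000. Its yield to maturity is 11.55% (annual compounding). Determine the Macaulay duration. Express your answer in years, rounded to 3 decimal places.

3.826 years

Periodic yield y = 0.1155. Discount each cash flow and weight by its year:
  t   CF        PV=CF/(1+0.1155)^t    t·PV
  1       625.00       560.2869       560.2869
  2       625.00       502.2742     1,004.5484
  3       625.00       450.2682     1,350.8047
  4    25,625.00    16,549.5266    66,198.1064
  Σ                 18,062.3559    69,113.7464
Price P = Σ PV = 18,062.3559.
Macaulay duration = Σ(t·PV) / P = 69,113.7464 / 18,062.3559 = 3.82640 years.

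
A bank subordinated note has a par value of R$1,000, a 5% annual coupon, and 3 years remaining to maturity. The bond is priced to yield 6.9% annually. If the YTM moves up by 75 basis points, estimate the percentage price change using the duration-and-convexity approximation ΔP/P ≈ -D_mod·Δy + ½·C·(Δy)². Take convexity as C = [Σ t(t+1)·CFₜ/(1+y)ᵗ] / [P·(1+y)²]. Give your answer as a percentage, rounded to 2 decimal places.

-1.98%

With y = 0.069:
  t   CF        PV=CF/(1+0.069)^t    t·PV        t(t+1)·PV
  1        50.00        46.7727        46.7727          93.5454
  2        50.00        43.7537        87.5074         262.5221
  3     1,050.00       859.5204     2,578.5612      10,314.2447
  Σ                    950.0468     2,712.8412      10,670.3121
P = 950.0468; D_Mac = 2.85548 yrs; D_mod = 2.67117 yrs; C = 9.82826.
Duration effect: -2.67117 × (+0.0075) = -0.020034
Convexity effect: 0.5 × 9.82826 × (0.0075)² = +0.0002764
ΔP/P ≈ -0.020034 + 0.0002764 = -0.019757 = -1.9757%.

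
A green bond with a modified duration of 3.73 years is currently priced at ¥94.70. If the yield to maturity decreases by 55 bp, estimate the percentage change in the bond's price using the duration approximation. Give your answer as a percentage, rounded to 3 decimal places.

Duration approximation: ΔP/P ≈ -D_mod · Δy = -3.73 × (-0.0055) = +0.020515.
As a percentage: +2.0515%.

+2.052%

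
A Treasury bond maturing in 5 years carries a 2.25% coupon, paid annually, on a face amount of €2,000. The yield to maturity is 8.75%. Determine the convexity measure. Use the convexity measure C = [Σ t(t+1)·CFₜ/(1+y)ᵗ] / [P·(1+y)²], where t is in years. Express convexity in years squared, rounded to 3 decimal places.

With y = 0.0875:
  t   CF        PV=CF/(1+0.0875)^t    t·PV        t(t+1)·PV
  1        45.00        41.3793        41.3793          82.7586
  2        45.00        38.0499        76.0999         228.2996
  3        45.00        34.9885       104.9654         419.8614
  4        45.00        32.1733       128.6932         643.4658
  5     2,045.00     1,344.4572     6,722.2860      40,333.7163
  Σ                  1,491.0482     7,073.4237      41,708.1017
P = 1,491.0482.
Convexity = Σ t(t+1)·PV / [P·(1+y)²] = 41,708.1017 / (1,491.0482 × 1.182656) = 23.65213.

23.652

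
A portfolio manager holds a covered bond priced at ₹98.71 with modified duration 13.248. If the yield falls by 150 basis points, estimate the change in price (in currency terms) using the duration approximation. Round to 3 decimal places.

Duration approximation: ΔP/P ≈ -D_mod · Δy = -13.248 × (-0.015) = +0.198720.
ΔP ≈ 98.71 × (+0.198720) = +19.6156512.

+₹19.616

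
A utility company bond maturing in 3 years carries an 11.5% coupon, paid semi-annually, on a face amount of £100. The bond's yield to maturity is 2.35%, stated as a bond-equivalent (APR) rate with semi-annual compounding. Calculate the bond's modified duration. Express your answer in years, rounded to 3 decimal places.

2.637 years

Periodic yield y = 0.01175. First find Macaulay duration:
  t   CF        PV=CF/(1+0.01175)^t    t·PV
  1         5.75         5.6832         5.6832
  2         5.75         5.6172        11.2344
  3         5.75         5.5520        16.6560
  4         5.75         5.4875        21.9500
  5         5.75         5.4238        27.1189
  6       105.75        98.5919       591.5512
  Σ                    126.3556       674.1937
P = 126.3556; Macaulay duration = 674.1937 / 126.3556 = 5.33569 half-year periods = 2.66784 years.
Modified duration = D_Mac / (1 + y) = 2.66784 / 1.01175 = 2.63686 years.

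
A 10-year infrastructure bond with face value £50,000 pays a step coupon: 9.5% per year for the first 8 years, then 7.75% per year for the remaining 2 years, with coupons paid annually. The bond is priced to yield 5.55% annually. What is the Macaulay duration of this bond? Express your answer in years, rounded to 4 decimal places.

Periodic yield y = 0.0555. Discount each cash flow and weight by its year:
  t   CF        PV=CF/(1+0.0555)^t    t·PV
  1     4,750.00     4,500.2369     4,500.2369
  2     4,750.00     4,263.6067     8,527.2134
  3     4,750.00     4,039.4189    12,118.2568
  4     4,750.00     3,827.0194    15,308.0774
  5     4,750.00     3,625.7881    18,128.9406
  6     4,750.00     3,435.1380    20,610.8278
  7     4,750.00     3,254.5125    22,781.5876
  8     4,750.00     3,083.3847    24,667.0773
  9     3,875.00     2,383.1291    21,448.1618
  10   53,875.00    31,390.9823   313,909.8235
  Σ                 63,803.2165   462,000.2031
Price P = Σ PV = 63,803.2165.
Macaulay duration = Σ(t·PV) / P = 462,000.2031 / 63,803.2165 = 7.24102 years.

7.2410 years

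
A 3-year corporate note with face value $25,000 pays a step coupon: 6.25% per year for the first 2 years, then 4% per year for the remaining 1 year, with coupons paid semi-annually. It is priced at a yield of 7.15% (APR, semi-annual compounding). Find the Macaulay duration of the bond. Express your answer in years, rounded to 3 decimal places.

2.779 years

Periodic yield y = 0.03575. Discount each cash flow and weight by its period:
  t   CF        PV=CF/(1+0.03575)^t    t·PV
  1       781.25       754.2843       754.2843
  2       781.25       728.2494     1,456.4988
  3       781.25       703.1131     2,109.3394
  4       781.25       678.8444     2,715.3777
  5       500.00       419.4646     2,097.3229
  6    25,500.00    20,654.3023   123,925.8136
  Σ                 23,938.2582   133,058.6368
Price P = Σ PV = 23,938.2582.
Macaulay duration = Σ(t·PV) / P = 133,058.6368 / 23,938.2582 = 5.55841 half-year periods.
In years: 5.55841 / 2 = 2.77920 years.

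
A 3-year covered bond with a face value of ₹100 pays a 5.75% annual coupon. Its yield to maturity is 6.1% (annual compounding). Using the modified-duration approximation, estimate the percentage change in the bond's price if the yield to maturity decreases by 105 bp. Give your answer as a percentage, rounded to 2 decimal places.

+2.81%

Periodic yield y = 0.061. Modified duration first:
  t   CF        PV=CF/(1+0.061)^t    t·PV
  1         5.75         5.4194         5.4194
  2         5.75         5.1078        10.2157
  3       105.75        88.5389       265.6168
  Σ                     99.0662       281.2519
P = 99.0662; D_Mac = 2.83903 yrs; D_mod = 2.83903/(1+0.061) = 2.67581 yrs.
ΔP/P ≈ -D_mod · Δy = -2.67581 × (-0.0105) = +0.028096 = +2.8096%.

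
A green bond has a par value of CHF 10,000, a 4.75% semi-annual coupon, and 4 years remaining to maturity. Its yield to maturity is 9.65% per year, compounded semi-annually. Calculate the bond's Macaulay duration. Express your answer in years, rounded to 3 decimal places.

3.655 years

Periodic yield y = 0.04825. Discount each cash flow and weight by its period:
  t   CF        PV=CF/(1+0.04825)^t    t·PV
  1       237.50       226.5681       226.5681
  2       237.50       216.1394       432.2787
  3       237.50       206.1907       618.5720
  4       237.50       196.6999       786.7996
  5       237.50       187.6460       938.2299
  6       237.50       179.0088     1,074.0528
  7       237.50       170.7692     1,195.3843
  8    10,237.50     7,022.2283    56,177.8266
  Σ                  8,405.2503    61,449.7120
Price P = Σ PV = 8,405.2503.
Macaulay duration = Σ(t·PV) / P = 61,449.7120 / 8,405.2503 = 7.31087 half-year periods.
In years: 7.31087 / 2 = 3.65544 years.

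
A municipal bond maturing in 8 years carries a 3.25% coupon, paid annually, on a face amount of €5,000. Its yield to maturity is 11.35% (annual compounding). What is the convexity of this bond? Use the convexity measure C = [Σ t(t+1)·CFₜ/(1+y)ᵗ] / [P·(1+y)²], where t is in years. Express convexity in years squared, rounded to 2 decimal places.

47.32

With y = 0.1135:
  t   CF        PV=CF/(1+0.1135)^t    t·PV        t(t+1)·PV
  1       162.50       145.9362       145.9362         291.8725
  2       162.50       131.0608       262.1217         786.3650
  3       162.50       117.7017       353.1051       1,412.4203
  4       162.50       105.7043       422.8170       2,114.0851
  5       162.50        94.9297       474.6487       2,847.8920
  6       162.50        85.2535       511.5208       3,580.6455
  7       162.50        76.5635       535.9445       4,287.5564
  8     5,162.50     2,184.4308    17,475.4465     157,279.0184
  Σ                  2,941.5805    20,181.5405     172,599.8552
P = 2,941.5805.
Convexity = Σ t(t+1)·PV / [P·(1+y)²] = 172,599.8552 / (2,941.5805 × 1.239882) = 47.32376.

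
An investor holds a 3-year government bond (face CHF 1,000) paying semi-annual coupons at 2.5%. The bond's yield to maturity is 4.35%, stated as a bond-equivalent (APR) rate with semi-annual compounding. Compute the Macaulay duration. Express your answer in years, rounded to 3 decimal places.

2.906 years

Periodic yield y = 0.02175. Discount each cash flow and weight by its period:
  t   CF        PV=CF/(1+0.02175)^t    t·PV
  1        12.50        12.2339        12.2339
  2        12.50        11.9735        23.9470
  3        12.50        11.7186        35.1558
  4        12.50        11.4692        45.8766
  5        12.50        11.2250        56.1251
  6     1,012.50       889.8712     5,339.2272
  Σ                    948.4914     5,512.5656
Price P = Σ PV = 948.4914.
Macaulay duration = Σ(t·PV) / P = 5,512.5656 / 948.4914 = 5.81193 half-year periods.
In years: 5.81193 / 2 = 2.90597 years.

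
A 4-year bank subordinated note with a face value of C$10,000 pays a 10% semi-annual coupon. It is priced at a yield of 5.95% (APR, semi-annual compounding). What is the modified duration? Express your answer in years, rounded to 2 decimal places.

3.34 years

Periodic yield y = 0.02975. First find Macaulay duration:
  t   CF        PV=CF/(1+0.02975)^t    t·PV
  1       500.00       485.5547       485.5547
  2       500.00       471.5268       943.0536
  3       500.00       457.9042     1,373.7125
  4       500.00       444.6751     1,778.7004
  5       500.00       431.8282     2,159.1410
  6       500.00       419.3525     2,516.1148
  7       500.00       407.2372     2,850.6601
  8    10,500.00     8,304.9093    66,439.2744
  Σ                 11,422.9880    78,546.2116
P = 11,422.9880; Macaulay duration = 78,546.2116 / 11,422.9880 = 6.87615 half-year periods = 3.43808 years.
Modified duration = D_Mac / (1 + y) = 3.43808 / 1.02975 = 3.33875 years.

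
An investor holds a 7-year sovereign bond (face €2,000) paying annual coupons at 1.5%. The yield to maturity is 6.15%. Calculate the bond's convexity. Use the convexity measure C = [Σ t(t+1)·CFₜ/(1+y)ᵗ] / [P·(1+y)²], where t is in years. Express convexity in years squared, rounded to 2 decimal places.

46.30

With y = 0.0615:
  t   CF        PV=CF/(1+0.0615)^t    t·PV        t(t+1)·PV
  1        30.00        28.2619        28.2619          56.5238
  2        30.00        26.6245        53.2490         159.7469
  3        30.00        25.0819        75.2458         300.9834
  4        30.00        23.6288        94.5151         472.5756
  5        30.00        22.2598       111.2990         667.7940
  6        30.00        20.9701       125.8208         880.7457
  7     2,030.00     1,336.7680     9,357.3762      74,859.0093
  Σ                  1,483.5951     9,845.7678      77,397.3787
P = 1,483.5951.
Convexity = Σ t(t+1)·PV / [P·(1+y)²] = 77,397.3787 / (1,483.5951 × 1.126782) = 46.29892.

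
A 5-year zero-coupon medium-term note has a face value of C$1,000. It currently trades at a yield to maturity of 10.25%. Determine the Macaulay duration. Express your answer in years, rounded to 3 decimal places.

A zero-coupon bond has a single cash flow at maturity, so its Macaulay duration equals its maturity: 5 years.

5.000 years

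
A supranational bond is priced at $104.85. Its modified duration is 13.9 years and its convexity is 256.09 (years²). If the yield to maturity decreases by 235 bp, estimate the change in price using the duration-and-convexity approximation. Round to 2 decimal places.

Duration effect: -D_mod·Δy = -13.9 × (-0.0235) = +0.326650
Convexity effect: ½·C·(Δy)² = 0.5 × 256.09 × (-0.0235)² = +0.07071285125
ΔP/P ≈ +0.326650 + 0.07071285125 = +0.39736285125
ΔP ≈ 104.85 × (+0.39736285125) = +41.6634949535625.

+$41.66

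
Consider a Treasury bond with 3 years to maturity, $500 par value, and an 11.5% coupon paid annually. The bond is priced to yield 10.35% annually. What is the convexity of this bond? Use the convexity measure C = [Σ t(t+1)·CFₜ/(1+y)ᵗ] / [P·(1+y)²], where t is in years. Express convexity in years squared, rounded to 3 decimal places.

8.570

With y = 0.1035:
  t   CF        PV=CF/(1+0.1035)^t    t·PV        t(t+1)·PV
  1        57.50        52.1069        52.1069         104.2139
  2        57.50        47.2197        94.4394         283.3182
  3       557.50       414.8851     1,244.6554       4,978.6214
  Σ                    514.2117     1,391.2017       5,366.1535
P = 514.2117.
Convexity = Σ t(t+1)·PV / [P·(1+y)²] = 5,366.1535 / (514.2117 × 1.217712) = 8.56991.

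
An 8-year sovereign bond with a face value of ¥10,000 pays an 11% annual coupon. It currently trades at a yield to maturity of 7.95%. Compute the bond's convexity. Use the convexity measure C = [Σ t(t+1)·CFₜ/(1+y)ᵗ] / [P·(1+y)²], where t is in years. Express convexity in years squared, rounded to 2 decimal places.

40.55

With y = 0.0795:
  t   CF        PV=CF/(1+0.0795)^t    t·PV        t(t+1)·PV
  1     1,100.00     1,018.9903     1,018.9903       2,037.9805
  2     1,100.00       943.9465     1,887.8930       5,663.6791
  3     1,100.00       874.4294     2,623.2882      10,493.1527
  4     1,100.00       810.0319     3,240.1274      16,200.6371
  5     1,100.00       750.3769     3,751.8845      22,511.3068
  6     1,100.00       695.1152     4,170.6914      29,194.8397
  7     1,100.00       643.9233     4,507.4633      36,059.7063
  8    11,100.00     6,019.2420    48,153.9361     433,385.4252
  Σ                 11,756.0555    69,354.2742     555,546.7275
P = 11,756.0555.
Convexity = Σ t(t+1)·PV / [P·(1+y)²] = 555,546.7275 / (11,756.0555 × 1.165320) = 40.55213.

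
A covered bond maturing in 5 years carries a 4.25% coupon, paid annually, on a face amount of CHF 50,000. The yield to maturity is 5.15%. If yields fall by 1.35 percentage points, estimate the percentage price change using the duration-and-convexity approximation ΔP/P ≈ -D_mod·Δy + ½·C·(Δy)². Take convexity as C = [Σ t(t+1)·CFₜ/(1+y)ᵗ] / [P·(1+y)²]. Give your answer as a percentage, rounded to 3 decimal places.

With y = 0.0515:
  t   CF        PV=CF/(1+0.0515)^t    t·PV        t(t+1)·PV
  1     2,125.00     2,020.9225     2,020.9225       4,041.8450
  2     2,125.00     1,921.9425     3,843.8849      11,531.6547
  3     2,125.00     1,827.8102     5,483.4307      21,933.7227
  4     2,125.00     1,738.2884     6,953.1535      34,765.7675
  5    52,125.00    40,550.8239   202,754.1197   1,216,524.7180
  Σ                 48,059.7875   221,055.5113   1,288,797.7080
P = 48,059.7875; D_Mac = 4.59959 yrs; D_mod = 4.37432 yrs; C = 24.25405.
Duration effect: -4.37432 × (-0.0135) = +0.059053
Convexity effect: 0.5 × 24.25405 × (-0.0135)² = +0.0022102
ΔP/P ≈ +0.059053 + 0.0022102 = +0.061263 = +6.1263%.

+6.126%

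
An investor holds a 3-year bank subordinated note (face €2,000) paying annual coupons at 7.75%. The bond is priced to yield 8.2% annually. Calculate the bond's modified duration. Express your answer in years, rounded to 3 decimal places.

2.577 years

Periodic yield y = 0.082. First find Macaulay duration:
  t   CF        PV=CF/(1+0.082)^t    t·PV
  1       155.00       143.2532       143.2532
  2       155.00       132.3967       264.7934
  3     2,155.00     1,701.2396     5,103.7189
  Σ                  1,976.8896     5,511.7655
P = 1,976.8896; Macaulay duration = 5,511.7655 / 1,976.8896 = 2.78810 years.
Modified duration = D_Mac / (1 + y) = 2.78810 / 1.082 = 2.57680 years.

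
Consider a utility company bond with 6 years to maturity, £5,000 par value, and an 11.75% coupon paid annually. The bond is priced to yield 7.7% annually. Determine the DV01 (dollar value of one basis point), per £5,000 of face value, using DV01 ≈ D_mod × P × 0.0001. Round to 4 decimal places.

Periodic yield y = 0.077.
  t   CF        PV=CF/(1+0.077)^t    t·PV
  1       587.50       545.4968       545.4968
  2       587.50       506.4965     1,012.9930
  3       587.50       470.2846     1,410.8538
  4       587.50       436.6617     1,746.6466
  5       587.50       405.4426     2,027.2129
  6     5,587.50     3,580.3321    21,481.9928
  Σ                  5,944.7142    28,225.1959
P = 5,944.7142; D_Mac = 4.74795 yrs; D_mod = 4.40849 yrs.
DV01 ≈ 4.40849 × 5,944.7142 × 0.0001 = 2.620724.

£2.6207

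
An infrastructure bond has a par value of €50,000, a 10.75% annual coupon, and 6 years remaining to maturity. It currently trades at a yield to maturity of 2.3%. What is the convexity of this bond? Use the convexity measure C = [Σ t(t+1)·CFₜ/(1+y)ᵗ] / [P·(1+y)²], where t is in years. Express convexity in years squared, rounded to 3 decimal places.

With y = 0.023:
  t   CF        PV=CF/(1+0.023)^t    t·PV        t(t+1)·PV
  1     5,375.00     5,254.1544     5,254.1544      10,508.3089
  2     5,375.00     5,136.0259    10,272.0517      30,816.1551
  3     5,375.00     5,020.5531    15,061.6594      60,246.6376
  4     5,375.00     4,907.6766    19,630.7063      98,153.5314
  5     5,375.00     4,797.3378    23,986.6890     143,920.1340
  6    55,375.00    48,312.5474   289,875.2841   2,029,126.9890
  Σ                 73,428.2952   364,080.5450   2,372,771.7560
P = 73,428.2952.
Convexity = Σ t(t+1)·PV / [P·(1+y)²] = 2,372,771.7560 / (73,428.2952 × 1.046529) = 30.87744.

30.877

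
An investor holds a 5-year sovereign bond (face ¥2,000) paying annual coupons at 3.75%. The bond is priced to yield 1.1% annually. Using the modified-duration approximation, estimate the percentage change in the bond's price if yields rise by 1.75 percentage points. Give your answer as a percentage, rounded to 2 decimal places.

Periodic yield y = 0.011. Modified duration first:
  t   CF        PV=CF/(1+0.011)^t    t·PV
  1        75.00        74.1840        74.1840
  2        75.00        73.3768       146.7537
  3        75.00        72.5785       217.7354
  4        75.00        71.7888       287.1552
  5     2,075.00     1,964.5465     9,822.7327
  Σ                  2,256.4746    10,548.5609
P = 2,256.4746; D_Mac = 4.67480 yrs; D_mod = 4.67480/(1+0.011) = 4.62393 yrs.
ΔP/P ≈ -D_mod · Δy = -4.62393 × (+0.0175) = -0.080919 = -8.0919%.

-8.09%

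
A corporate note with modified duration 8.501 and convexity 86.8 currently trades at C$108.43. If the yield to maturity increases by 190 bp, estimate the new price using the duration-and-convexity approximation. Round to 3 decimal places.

Duration effect: -D_mod·Δy = -8.501 × (+0.019) = -0.161519
Convexity effect: ½·C·(Δy)² = 0.5 × 86.8 × (0.019)² = +0.0156674
ΔP/P ≈ -0.161519 + 0.0156674 = -0.1458516
New price ≈ 108.43 × (1 - 0.1458516) = 92.615311012.

C$92.615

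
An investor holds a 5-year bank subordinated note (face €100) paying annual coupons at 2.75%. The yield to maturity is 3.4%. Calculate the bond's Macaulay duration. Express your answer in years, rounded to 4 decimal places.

4.7348 years

Periodic yield y = 0.034. Discount each cash flow and weight by its year:
  t   CF        PV=CF/(1+0.034)^t    t·PV
  1         2.75         2.6596         2.6596
  2         2.75         2.5721         5.1442
  3         2.75         2.4875         7.4626
  4         2.75         2.4058         9.6230
  5       102.75        86.9319       434.6595
  Σ                     97.0569       459.5489
Price P = Σ PV = 97.0569.
Macaulay duration = Σ(t·PV) / P = 459.5489 / 97.0569 = 4.73484 years.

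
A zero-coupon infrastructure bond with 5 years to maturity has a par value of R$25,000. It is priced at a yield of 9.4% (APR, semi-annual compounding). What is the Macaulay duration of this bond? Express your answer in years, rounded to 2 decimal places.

5.00 years

A zero-coupon bond has a single cash flow at maturity, so its Macaulay duration equals its maturity: 5 years.
(Equivalently: 10 semi-annual periods ÷ 2 = 5 years.)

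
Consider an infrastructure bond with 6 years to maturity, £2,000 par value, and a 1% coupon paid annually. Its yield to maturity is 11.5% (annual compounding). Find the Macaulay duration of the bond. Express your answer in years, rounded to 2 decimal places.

5.79 years

Periodic yield y = 0.115. Discount each cash flow and weight by its year:
  t   CF        PV=CF/(1+0.115)^t    t·PV
  1        20.00        17.9372        17.9372
  2        20.00        16.0872        32.1744
  3        20.00        14.4280        43.2839
  4        20.00        12.9399        51.7596
  5        20.00        11.6053        58.0264
  6     2,020.00     1,051.2407     6,307.4442
  Σ                  1,124.2383     6,510.6257
Price P = Σ PV = 1,124.2383.
Macaulay duration = Σ(t·PV) / P = 6,510.6257 / 1,124.2383 = 5.79114 years.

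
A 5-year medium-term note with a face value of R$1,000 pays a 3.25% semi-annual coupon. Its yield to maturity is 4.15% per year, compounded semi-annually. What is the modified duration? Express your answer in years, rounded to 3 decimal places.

Periodic yield y = 0.02075. First find Macaulay duration:
  t   CF        PV=CF/(1+0.02075)^t    t·PV
  1        16.25        15.9197        15.9197
  2        16.25        15.5960        31.1921
  3        16.25        15.2790        45.8370
  4        16.25        14.9684        59.8737
  5        16.25        14.6641        73.3207
  6        16.25        14.3660        86.1962
  7        16.25        14.0740        98.5180
  8        16.25        13.7879       110.3032
  9        16.25        13.5076       121.5686
  10    1,016.25       827.5737     8,275.7369
  Σ                    959.7365     8,918.4661
P = 959.7365; Macaulay duration = 8,918.4661 / 959.7365 = 9.29262 half-year periods = 4.64631 years.
Modified duration = D_Mac / (1 + y) = 4.64631 / 1.02075 = 4.55186 years.

4.552 years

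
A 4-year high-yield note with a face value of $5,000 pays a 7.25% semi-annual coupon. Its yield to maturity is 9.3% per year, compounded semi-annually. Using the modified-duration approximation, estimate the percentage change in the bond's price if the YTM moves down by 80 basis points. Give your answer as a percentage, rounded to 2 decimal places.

+2.69%

Periodic yield y = 0.0465. Modified duration first:
  t   CF        PV=CF/(1+0.0465)^t    t·PV
  1       181.25       173.1964       173.1964
  2       181.25       165.5006       331.0012
  3       181.25       158.1468       474.4403
  4       181.25       151.1197       604.4788
  5       181.25       144.4049       722.0244
  6       181.25       137.9884       827.9305
  7       181.25       131.8571       922.9994
  8     5,181.25     3,601.8091    28,814.4725
  Σ                  4,664.0228    32,870.5434
P = 4,664.0228; D_Mac = 7.04768 half-year periods = 3.52384 yrs; D_mod = 3.52384/(1+0.0465) = 3.36726 yrs.
ΔP/P ≈ -D_mod · Δy = -3.36726 × (-0.008) = +0.026938 = +2.6938%.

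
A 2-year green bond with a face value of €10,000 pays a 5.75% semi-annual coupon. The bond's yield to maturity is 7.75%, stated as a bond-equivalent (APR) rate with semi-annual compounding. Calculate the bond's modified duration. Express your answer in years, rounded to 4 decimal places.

Periodic yield y = 0.03875. First find Macaulay duration:
  t   CF        PV=CF/(1+0.03875)^t    t·PV
  1       287.50       276.7750       276.7750
  2       287.50       266.4500       532.9001
  3       287.50       256.5103       769.5308
  4    10,287.50     8,836.2033    35,344.8133
  Σ                  9,635.9386    36,924.0191
P = 9,635.9386; Macaulay duration = 36,924.0191 / 9,635.9386 = 3.83191 half-year periods = 1.91595 years.
Modified duration = D_Mac / (1 + y) = 1.91595 / 1.03875 = 1.84448 years.

1.8445 years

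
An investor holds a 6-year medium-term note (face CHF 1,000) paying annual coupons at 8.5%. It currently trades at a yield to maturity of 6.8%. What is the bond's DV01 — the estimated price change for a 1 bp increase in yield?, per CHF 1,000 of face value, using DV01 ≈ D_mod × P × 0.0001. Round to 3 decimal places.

CHF 0.505

Periodic yield y = 0.068.
  t   CF        PV=CF/(1+0.068)^t    t·PV
  1        85.00        79.5880        79.5880
  2        85.00        74.5206       149.0412
  3        85.00        69.7759       209.3276
  4        85.00        65.3332       261.3328
  5        85.00        61.1734       305.8670
  6     1,085.00       731.1428     4,386.8569
  Σ                  1,081.5339     5,392.0136
P = 1,081.5339; D_Mac = 4.98552 yrs; D_mod = 4.66809 yrs.
DV01 ≈ 4.66809 × 1,081.5339 × 0.0001 = 0.504870.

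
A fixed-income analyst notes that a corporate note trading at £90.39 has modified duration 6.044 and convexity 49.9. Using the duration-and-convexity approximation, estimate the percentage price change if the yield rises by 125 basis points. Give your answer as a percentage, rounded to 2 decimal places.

Duration effect: -D_mod·Δy = -6.044 × (+0.0125) = -0.075550
Convexity effect: ½·C·(Δy)² = 0.5 × 49.9 × (0.0125)² = +0.0038984375
ΔP/P ≈ -0.075550 + 0.0038984375 = -0.0716515625
= -7.16515625%.

-7.17%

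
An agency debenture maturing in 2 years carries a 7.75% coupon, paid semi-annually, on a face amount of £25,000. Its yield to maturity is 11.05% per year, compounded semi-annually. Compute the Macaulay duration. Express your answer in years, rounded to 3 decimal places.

Periodic yield y = 0.05525. Discount each cash flow and weight by its period:
  t   CF        PV=CF/(1+0.05525)^t    t·PV
  1       968.75       918.0289       918.0289
  2       968.75       869.9634     1,739.9268
  3       968.75       824.4145     2,473.2436
  4    25,968.75    20,942.5520    83,770.2079
  Σ                 23,554.9588    88,901.4073
Price P = Σ PV = 23,554.9588.
Macaulay duration = Σ(t·PV) / P = 88,901.4073 / 23,554.9588 = 3.77421 half-year periods.
In years: 3.77421 / 2 = 1.88711 years.

1.887 years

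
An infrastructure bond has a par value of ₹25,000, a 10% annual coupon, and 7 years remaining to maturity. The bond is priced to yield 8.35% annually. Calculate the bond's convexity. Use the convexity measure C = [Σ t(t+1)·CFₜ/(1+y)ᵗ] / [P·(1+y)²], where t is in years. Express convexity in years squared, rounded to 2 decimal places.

33.63

With y = 0.0835:
  t   CF        PV=CF/(1+0.0835)^t    t·PV        t(t+1)·PV
  1     2,500.00     2,307.3373     2,307.3373       4,614.6747
  2     2,500.00     2,129.5222     4,259.0445      12,777.1334
  3     2,500.00     1,965.4105     5,896.2314      23,584.9254
  4     2,500.00     1,813.9460     7,255.7839      36,278.9193
  5     2,500.00     1,674.1541     8,370.7705      50,224.6230
  6     2,500.00     1,545.1353     9,270.8118      64,895.6826
  7    27,500.00    15,686.6528   109,806.5696     878,452.5569
  Σ                 27,122.1582   147,166.5489   1,070,828.5152
P = 27,122.1582.
Convexity = Σ t(t+1)·PV / [P·(1+y)²] = 1,070,828.5152 / (27,122.1582 × 1.173972) = 33.63085.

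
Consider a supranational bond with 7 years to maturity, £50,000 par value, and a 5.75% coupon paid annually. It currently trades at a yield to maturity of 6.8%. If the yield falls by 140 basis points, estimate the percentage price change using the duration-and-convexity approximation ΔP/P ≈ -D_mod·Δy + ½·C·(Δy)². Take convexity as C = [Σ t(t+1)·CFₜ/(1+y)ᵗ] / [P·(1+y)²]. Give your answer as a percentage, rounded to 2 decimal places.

+8.14%

With y = 0.068:
  t   CF        PV=CF/(1+0.068)^t    t·PV        t(t+1)·PV
  1     2,875.00     2,691.9476     2,691.9476       5,383.8951
  2     2,875.00     2,520.5502     5,041.1003      15,123.3009
  3     2,875.00     2,360.0657     7,080.1971      28,320.7883
  4     2,875.00     2,209.7993     8,839.1973      44,195.9867
  5     2,875.00     2,069.1005    10,345.5025      62,073.0150
  6     2,875.00     1,937.3600    11,624.1601      81,369.1208
  7    52,875.00    33,361.9642   233,533.7492   1,868,269.9932
  Σ                 47,150.7874   279,155.8540   2,104,736.1000
P = 47,150.7874; D_Mac = 5.92049 yrs; D_mod = 5.54353 yrs; C = 39.13508.
Duration effect: -5.54353 × (-0.014) = +0.077609
Convexity effect: 0.5 × 39.13508 × (-0.014)² = +0.0038352
ΔP/P ≈ +0.077609 + 0.0038352 = +0.081445 = +8.1445%.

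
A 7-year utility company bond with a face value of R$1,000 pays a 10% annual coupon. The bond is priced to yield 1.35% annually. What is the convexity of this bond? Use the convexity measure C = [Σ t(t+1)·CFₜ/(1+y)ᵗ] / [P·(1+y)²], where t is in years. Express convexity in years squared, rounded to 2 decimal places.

41.19

With y = 0.0135:
  t   CF        PV=CF/(1+0.0135)^t    t·PV        t(t+1)·PV
  1       100.00        98.6680        98.6680         197.3360
  2       100.00        97.3537       194.7074         584.1222
  3       100.00        96.0569       288.1708       1,152.6833
  4       100.00        94.7774       379.1098       1,895.5489
  5       100.00        93.5150       467.5750       2,805.4497
  6       100.00        92.2694       553.6161       3,875.3129
  7     1,100.00     1,001.4434     7,010.1039      56,080.8311
  Σ                  1,574.0838     8,991.9509      66,591.2840
P = 1,574.0838.
Convexity = Σ t(t+1)·PV / [P·(1+y)²] = 66,591.2840 / (1,574.0838 × 1.027182) = 41.18528.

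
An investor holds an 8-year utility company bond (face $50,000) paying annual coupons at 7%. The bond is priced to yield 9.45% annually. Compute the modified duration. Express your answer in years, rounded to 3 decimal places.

Periodic yield y = 0.0945. First find Macaulay duration:
  t   CF        PV=CF/(1+0.0945)^t    t·PV
  1     3,500.00     3,197.8072     3,197.8072
  2     3,500.00     2,921.7060     5,843.4120
  3     3,500.00     2,669.4436     8,008.3307
  4     3,500.00     2,438.9617     9,755.8468
  5     3,500.00     2,228.3798    11,141.8990
  6     3,500.00     2,035.9797    12,215.8784
  7     3,500.00     1,860.1916    13,021.3413
  8    53,500.00    25,979.3125   207,834.5004
  Σ                 43,331.7822   271,019.0159
P = 43,331.7822; Macaulay duration = 271,019.0159 / 43,331.7822 = 6.25451 years.
Modified duration = D_Mac / (1 + y) = 6.25451 / 1.0945 = 5.71449 years.

5.714 years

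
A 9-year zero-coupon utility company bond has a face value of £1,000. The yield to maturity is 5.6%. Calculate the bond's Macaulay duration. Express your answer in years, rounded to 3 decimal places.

A zero-coupon bond has a single cash flow at maturity, so its Macaulay duration equals its maturity: 9 years.

9.000 years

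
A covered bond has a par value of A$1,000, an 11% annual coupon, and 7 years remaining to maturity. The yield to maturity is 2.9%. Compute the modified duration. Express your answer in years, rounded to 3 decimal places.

5.421 years

Periodic yield y = 0.029. First find Macaulay duration:
  t   CF        PV=CF/(1+0.029)^t    t·PV
  1       110.00       106.8999       106.8999
  2       110.00       103.8872       207.7743
  3       110.00       100.9594       302.8781
  4       110.00        98.1140       392.4562
  5       110.00        95.3489       476.7446
  6       110.00        92.6617       555.9704
  7     1,110.00       908.6892     6,360.8242
  Σ                  1,506.5603     8,403.5478
P = 1,506.5603; Macaulay duration = 8,403.5478 / 1,506.5603 = 5.57797 years.
Modified duration = D_Mac / (1 + y) = 5.57797 / 1.029 = 5.42077 years.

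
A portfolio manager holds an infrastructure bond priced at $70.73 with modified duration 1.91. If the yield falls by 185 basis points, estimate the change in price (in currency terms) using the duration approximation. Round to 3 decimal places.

+$2.499

Duration approximation: ΔP/P ≈ -D_mod · Δy = -1.91 × (-0.0185) = +0.035335.
ΔP ≈ 70.73 × (+0.035335) = +2.49924455.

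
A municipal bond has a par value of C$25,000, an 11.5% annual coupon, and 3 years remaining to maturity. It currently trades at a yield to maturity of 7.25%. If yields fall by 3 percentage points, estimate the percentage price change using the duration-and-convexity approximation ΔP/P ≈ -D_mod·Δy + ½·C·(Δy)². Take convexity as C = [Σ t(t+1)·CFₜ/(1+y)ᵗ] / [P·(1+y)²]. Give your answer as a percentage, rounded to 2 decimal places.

With y = 0.0725:
  t   CF        PV=CF/(1+0.0725)^t    t·PV        t(t+1)·PV
  1     2,875.00     2,680.6527     2,680.6527       5,361.3054
  2     2,875.00     2,499.4431     4,998.8861      14,996.6584
  3    27,875.00    22,595.5529    67,786.6588     271,146.6353
  Σ                 27,775.6487    75,466.1976     291,504.5990
P = 27,775.6487; D_Mac = 2.71699 yrs; D_mod = 2.53333 yrs; C = 9.12403.
Duration effect: -2.53333 × (-0.03) = +0.076000
Convexity effect: 0.5 × 9.12403 × (-0.03)² = +0.0041058
ΔP/P ≈ +0.076000 + 0.0041058 = +0.080106 = +8.0106%.

+8.01%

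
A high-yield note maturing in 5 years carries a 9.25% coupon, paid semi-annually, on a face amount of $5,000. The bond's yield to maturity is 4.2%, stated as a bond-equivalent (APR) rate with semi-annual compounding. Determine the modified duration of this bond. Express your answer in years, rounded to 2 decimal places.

4.13 years

Periodic yield y = 0.021. First find Macaulay duration:
  t   CF        PV=CF/(1+0.021)^t    t·PV
  1       231.25       226.4936       226.4936
  2       231.25       221.8351       443.6702
  3       231.25       217.2724       651.8171
  4       231.25       212.8035       851.2140
  5       231.25       208.4265     1,042.1327
  6       231.25       204.1396     1,224.8377
  7       231.25       199.9409     1,399.5860
  8       231.25       195.8285     1,566.6277
  9       231.25       191.8006     1,726.2058
  10    5,231.25     4,249.6000    42,496.0001
  Σ                  6,128.1407    51,628.5850
P = 6,128.1407; Macaulay duration = 51,628.5850 / 6,128.1407 = 8.42484 half-year periods = 4.21242 years.
Modified duration = D_Mac / (1 + y) = 4.21242 / 1.021 = 4.12578 years.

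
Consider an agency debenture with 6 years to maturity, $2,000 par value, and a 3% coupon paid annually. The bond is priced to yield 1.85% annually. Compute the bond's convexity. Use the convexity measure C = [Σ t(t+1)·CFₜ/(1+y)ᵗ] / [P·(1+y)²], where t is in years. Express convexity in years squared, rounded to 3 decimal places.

36.855

With y = 0.0185:
  t   CF        PV=CF/(1+0.0185)^t    t·PV        t(t+1)·PV
  1        60.00        58.9102        58.9102         117.8203
  2        60.00        57.8401       115.6802         347.0407
  3        60.00        56.7895       170.3685         681.4742
  4        60.00        55.7580       223.0320       1,115.1598
  5        60.00        54.7452       273.7260       1,642.3561
  6     2,060.00     1,845.4446    11,072.6678      77,508.6746
  Σ                  2,129.4876    11,914.3847      81,412.5258
P = 2,129.4876.
Convexity = Σ t(t+1)·PV / [P·(1+y)²] = 81,412.5258 / (2,129.4876 × 1.037342) = 36.85480.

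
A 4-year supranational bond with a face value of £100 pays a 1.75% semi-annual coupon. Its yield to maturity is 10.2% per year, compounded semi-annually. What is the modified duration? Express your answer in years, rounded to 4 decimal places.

Periodic yield y = 0.051. First find Macaulay duration:
  t   CF        PV=CF/(1+0.051)^t    t·PV
  1        0.875         0.8325         0.8325
  2        0.875         0.7921         1.5843
  3        0.875         0.7537         2.2611
  4        0.875         0.7171         2.8685
  5        0.875         0.6823         3.4117
  6        0.875         0.6492         3.8953
  7        0.875         0.6177         4.3240
  8      100.875        67.7582       542.0655
  Σ                     72.8030       561.2430
P = 72.8030; Macaulay duration = 561.2430 / 72.8030 = 7.70907 half-year periods = 3.85453 years.
Modified duration = D_Mac / (1 + y) = 3.85453 / 1.051 = 3.66749 years.

3.6675 years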